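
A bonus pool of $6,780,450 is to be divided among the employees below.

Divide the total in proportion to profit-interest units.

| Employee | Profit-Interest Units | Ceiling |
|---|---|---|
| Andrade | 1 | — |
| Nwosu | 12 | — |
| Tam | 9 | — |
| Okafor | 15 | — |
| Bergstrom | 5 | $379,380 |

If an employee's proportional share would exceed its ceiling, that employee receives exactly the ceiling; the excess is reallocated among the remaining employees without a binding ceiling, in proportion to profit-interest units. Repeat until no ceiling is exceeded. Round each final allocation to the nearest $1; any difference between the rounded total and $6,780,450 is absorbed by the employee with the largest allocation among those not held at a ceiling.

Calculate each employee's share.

Sum of profit-interest units: 42.
Unconstrained shares: Andrade 161,439.29; Nwosu 1,937,271.43; Tam 1,452,953.57; Okafor 2,421,589.29; Bergstrom 807,196.43.
Cap binds for Bergstrom ($379,380); remaining pool $6,401,070 reallocated over remaining profit-interest units 37.
Redistributed shares: Andrade 173,001.89 → $173,002; Nwosu 2,076,022.70 → $2,076,023; Tam 1,557,017.03 → $1,557,017; Okafor 2,595,028.38 → $2,595,028.

Andrade: $173,002 | Nwosu: $2,076,023 | Tam: $1,557,017 | Okafor: $2,595,028 | Bergstrom: $379,380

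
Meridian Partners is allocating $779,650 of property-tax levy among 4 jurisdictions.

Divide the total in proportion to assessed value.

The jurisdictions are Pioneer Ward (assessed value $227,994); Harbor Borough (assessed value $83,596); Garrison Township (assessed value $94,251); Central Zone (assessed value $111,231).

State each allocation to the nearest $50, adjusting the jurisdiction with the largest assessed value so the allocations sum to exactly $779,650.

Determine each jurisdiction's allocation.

Assessed value total: 517,072.
Pro-rata amounts: Pioneer Ward 227,994/517,072 × $779,650 = 343,773.25; Harbor Borough 83,596/517,072 × $779,650 = 126,047.48; Garrison Township 94,251/517,072 × $779,650 = 142,113.27; Central Zone 111,231/517,072 × $779,650 = 167,716.00.
At nearest $50: Pioneer Ward $343,750; Harbor Borough $126,050; Garrison Township $142,100; Central Zone $167,700. Sum = $779,600.
Difference $779,650 − $779,600 = +$50 applied to largest assessed value (Pioneer Ward): Pioneer Ward becomes $343,800.

Pioneer Ward: $343,800 · Harbor Borough: $126,050 · Garrison Township: $142,100 · Central Zone: $167,700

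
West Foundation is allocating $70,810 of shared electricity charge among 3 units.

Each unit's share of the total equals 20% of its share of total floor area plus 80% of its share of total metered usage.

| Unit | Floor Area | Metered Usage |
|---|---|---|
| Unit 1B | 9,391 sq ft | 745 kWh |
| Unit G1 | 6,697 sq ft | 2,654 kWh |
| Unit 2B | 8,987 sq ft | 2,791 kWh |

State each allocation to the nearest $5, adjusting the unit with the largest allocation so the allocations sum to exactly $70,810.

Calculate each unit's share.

Unit 1B: $12,120 | Unit G1: $28,070 | Unit 2B: $30,620

Totals — floor area 25,075, metered usage 6,190.
Blended shares (20% floor area + 80% metered usage): Unit 1B 0.1712; Unit G1 0.3964; Unit 2B 0.4324.
Proportional shares: Unit 1B 12,121.80; Unit G1 28,070.54; Unit 2B 30,617.66.
Rounded to nearest $5: Unit 1B $12,120; Unit G1 $28,070; Unit 2B $30,620. Sum = $70,810.
Sum already equals the total — no adjustment.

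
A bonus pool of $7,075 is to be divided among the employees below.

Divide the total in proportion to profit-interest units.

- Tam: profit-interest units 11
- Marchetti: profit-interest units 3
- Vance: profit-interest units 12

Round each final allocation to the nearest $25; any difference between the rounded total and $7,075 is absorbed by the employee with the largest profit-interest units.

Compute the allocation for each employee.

Total profit-interest units = 26.
Proportional shares: Tam 11/26 × $7,075 = 2,993.27; Marchetti 3/26 × $7,075 = 816.35; Vance 12/26 × $7,075 = 3,265.38.
Rounded to nearest $25: Tam $3,000; Marchetti $825; Vance $3,275. Sum = $7,100.
Difference $7,075 − $7,100 = −$25 applied to largest profit-interest units (Vance): Vance becomes $3,250.

Tam: $3,000 · Marchetti: $825 · Vance: $3,250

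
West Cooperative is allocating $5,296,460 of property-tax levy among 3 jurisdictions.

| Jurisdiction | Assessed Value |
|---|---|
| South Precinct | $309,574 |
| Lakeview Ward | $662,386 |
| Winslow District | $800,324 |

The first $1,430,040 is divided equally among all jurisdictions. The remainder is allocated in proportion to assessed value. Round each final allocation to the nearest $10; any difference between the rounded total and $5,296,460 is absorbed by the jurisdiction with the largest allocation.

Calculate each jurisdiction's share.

South Precinct: $1,152,050 | Lakeview Ward: $1,921,740 | Winslow District: $2,222,670

$1,430,040 shared equally gives $476,680 per jurisdiction.
Remainder $3,866,420 by assessed value (total 1,772,284): South Precinct 675,367.55 → $675,370; Lakeview Ward 1,445,063.25 → $1,445,060; Winslow District 1,745,989.20 → $1,745,990.
Totals: South Precinct $476,680 + $675,370 = $1,152,050; Lakeview Ward $476,680 + $1,445,060 = $1,921,740; Winslow District $476,680 + $1,745,990 = $2,222,670.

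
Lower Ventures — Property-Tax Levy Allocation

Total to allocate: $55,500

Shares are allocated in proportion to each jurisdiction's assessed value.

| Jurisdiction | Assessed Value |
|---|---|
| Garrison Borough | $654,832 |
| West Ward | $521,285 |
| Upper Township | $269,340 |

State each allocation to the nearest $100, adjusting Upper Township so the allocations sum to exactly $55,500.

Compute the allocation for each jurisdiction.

Combined assessed value = 1,445,457.
Proportional shares: Garrison Borough 654,832/1,445,457 × $55,500 = 25,143.04; West Ward 521,285/1,445,457 × $55,500 = 20,015.34; Upper Township 269,340/1,445,457 × $55,500 = 10,341.62.
Rounded to nearest $100: Garrison Borough $25,100; West Ward $20,000; Upper Township $10,300. Sum = $55,400.
Difference $55,500 − $55,400 = +$100 applied to Upper Township: Upper Township becomes $10,400.

Garrison Borough: $25,100 | West Ward: $20,000 | Upper Township: $10,400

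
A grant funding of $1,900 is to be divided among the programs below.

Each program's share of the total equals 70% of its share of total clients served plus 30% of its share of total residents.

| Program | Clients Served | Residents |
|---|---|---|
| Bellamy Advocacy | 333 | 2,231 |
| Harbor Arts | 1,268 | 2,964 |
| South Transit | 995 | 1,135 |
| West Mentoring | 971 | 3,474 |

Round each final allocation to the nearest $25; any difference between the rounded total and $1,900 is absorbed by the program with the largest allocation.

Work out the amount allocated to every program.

Totals — clients served 3,567, residents 9,804.
Composite weights (70% clients served + 30% residents): Bellamy Advocacy 0.1336; Harbor Arts 0.3395; South Transit 0.2300; West Mentoring 0.2969.
Pro-rata amounts: Bellamy Advocacy 253.87; Harbor Arts 645.12; South Transit 436.99; West Mentoring 564.03.
At nearest $25: Bellamy Advocacy $250; Harbor Arts $650; South Transit $425; West Mentoring $575. Sum = $1,900.
Sum already equals the total — no adjustment.

Bellamy Advocacy: $250 · Harbor Arts: $650 · South Transit: $425 · West Mentoring: $575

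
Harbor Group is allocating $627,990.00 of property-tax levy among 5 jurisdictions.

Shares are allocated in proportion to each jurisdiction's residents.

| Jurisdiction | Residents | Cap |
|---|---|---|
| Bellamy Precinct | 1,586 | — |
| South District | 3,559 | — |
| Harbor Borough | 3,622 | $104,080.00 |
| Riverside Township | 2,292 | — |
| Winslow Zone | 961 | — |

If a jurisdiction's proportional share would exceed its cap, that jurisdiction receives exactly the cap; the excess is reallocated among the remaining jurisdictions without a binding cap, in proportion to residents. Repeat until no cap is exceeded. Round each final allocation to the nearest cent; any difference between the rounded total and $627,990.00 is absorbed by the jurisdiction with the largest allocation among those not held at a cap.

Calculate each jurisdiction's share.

Combined residents = 12,020.
Unconstrained shares: Bellamy Precinct 82,861.2429; South District 185,941.4651; Harbor Borough 189,232.9268; Riverside Township 119,746.5125; Winslow Zone 50,207.8527.
Held at cap: Harbor Borough ($104,080.00); balance $523,910.00 reallocated over remaining residents 8,398.
Shares after redistribution: Bellamy Precinct 98,942.7554 → $98,942.76; South District 222,028.5413 → $222,028.54; Riverside Township 142,986.6302 → $142,986.63; Winslow Zone 59,952.0731 → $59,952.07.

Bellamy Precinct: $98,942.76 · South District: $222,028.54 · Harbor Borough: $104,080.00 · Riverside Township: $142,986.63 · Winslow Zone: $59,952.07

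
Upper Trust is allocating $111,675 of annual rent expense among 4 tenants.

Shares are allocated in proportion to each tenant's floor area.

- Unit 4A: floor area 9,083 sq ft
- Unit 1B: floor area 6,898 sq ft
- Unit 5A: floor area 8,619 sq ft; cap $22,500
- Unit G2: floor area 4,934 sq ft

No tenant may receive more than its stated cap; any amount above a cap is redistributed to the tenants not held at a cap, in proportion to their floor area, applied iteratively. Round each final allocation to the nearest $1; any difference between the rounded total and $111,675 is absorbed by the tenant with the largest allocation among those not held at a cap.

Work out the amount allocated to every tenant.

Unit 4A: $38,727 · Unit 1B: $29,411 · Unit 5A: $22,500 · Unit G2: $21,037

Floor area total: 29,534.
Unconstrained shares: Unit 4A 34,344.96; Unit 1B 26,082.96; Unit 5A 32,590.47; Unit G2 18,656.61.
Capped: Unit 5A ($22,500); remaining pool $89,175 reallocated over remaining floor area 20,915.
Redistributed shares: Unit 4A 38,727.06 → $38,727; Unit 1B 29,410.91 → $29,411; Unit G2 21,037.03 → $21,037.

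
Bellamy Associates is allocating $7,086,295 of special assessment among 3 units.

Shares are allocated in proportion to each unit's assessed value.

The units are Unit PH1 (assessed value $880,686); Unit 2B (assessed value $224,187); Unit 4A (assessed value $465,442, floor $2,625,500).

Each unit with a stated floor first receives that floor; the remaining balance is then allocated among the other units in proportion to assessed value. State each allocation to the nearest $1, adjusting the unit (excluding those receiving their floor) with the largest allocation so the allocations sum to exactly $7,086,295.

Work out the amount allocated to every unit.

Unit PH1: $3,555,666; Unit 2B: $905,129; Unit 4A: $2,625,500

Fund the minimums — Unit 4A $2,625,500. Remaining pool $4,460,795.
Remaining pool split over remaining assessed value 1,104,873: Unit PH1 3,555,666.31 → $3,555,666; Unit 2B 905,128.69 → $905,129.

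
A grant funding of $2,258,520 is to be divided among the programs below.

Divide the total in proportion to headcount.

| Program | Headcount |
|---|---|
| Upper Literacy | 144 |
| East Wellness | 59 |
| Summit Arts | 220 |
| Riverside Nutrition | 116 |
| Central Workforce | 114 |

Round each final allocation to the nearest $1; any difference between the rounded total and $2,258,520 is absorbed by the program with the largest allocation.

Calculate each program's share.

Upper Literacy: $498,050 · East Wellness: $204,062 · Summit Arts: $760,911 · Riverside Nutrition: $401,207 · Central Workforce: $394,290

Total headcount = 653.
Pro-rata amounts: Upper Literacy 144/653 × $2,258,520 = 498,050.35; East Wellness 59/653 × $2,258,520 = 204,062.30; Summit Arts 220/653 × $2,258,520 = 760,910.26; Riverside Nutrition 116/653 × $2,258,520 = 401,207.23; Central Workforce 114/653 × $2,258,520 = 394,289.86.
At nearest $1: Upper Literacy $498,050; East Wellness $204,062; Summit Arts $760,910; Riverside Nutrition $401,207; Central Workforce $394,290. Sum = $2,258,519.
Difference $2,258,520 − $2,258,519 = +$1 applied to largest allocation (Summit Arts): Summit Arts becomes $760,911.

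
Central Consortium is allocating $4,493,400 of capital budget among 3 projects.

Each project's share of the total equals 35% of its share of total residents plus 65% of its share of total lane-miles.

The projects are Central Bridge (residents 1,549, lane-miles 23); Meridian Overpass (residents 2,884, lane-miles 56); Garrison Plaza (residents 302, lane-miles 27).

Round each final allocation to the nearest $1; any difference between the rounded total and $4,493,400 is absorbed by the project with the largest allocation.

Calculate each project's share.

Totals — residents 4,735, lane-miles 106.
Blended shares (35% residents + 65% lane-miles): Central Bridge 0.2555; Meridian Overpass 0.5566; Garrison Plaza 0.1879.
Pro-rata amounts: Central Bridge 1,148,226.14; Meridian Overpass 2,500,912.69; Garrison Plaza 844,261.17.
At nearest $1: Central Bridge $1,148,226; Meridian Overpass $2,500,913; Garrison Plaza $844,261. Sum = $4,493,400.
Rounded total matches; no reconciliation needed.

Central Bridge: $1,148,226 | Meridian Overpass: $2,500,913 | Garrison Plaza: $844,261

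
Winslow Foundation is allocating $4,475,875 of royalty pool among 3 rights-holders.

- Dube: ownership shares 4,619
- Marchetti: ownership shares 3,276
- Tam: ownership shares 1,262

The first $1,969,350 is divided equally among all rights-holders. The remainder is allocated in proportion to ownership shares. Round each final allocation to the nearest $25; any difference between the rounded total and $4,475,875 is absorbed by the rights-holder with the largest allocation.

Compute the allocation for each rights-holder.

Equal tier: $1,969,350 ÷ 3 = $656,450 apiece.
Remainder $2,506,525 by ownership shares (total 9,157): Dube 1,264,348.47 → $1,264,350; Marchetti 896,732.11 → $896,725; Tam 345,444.42 → $345,450.
Totals: Dube $656,450 + $1,264,350 = $1,920,800; Marchetti $656,450 + $896,725 = $1,553,175; Tam $656,450 + $345,450 = $1,001,900.

Dube: $1,920,800 | Marchetti: $1,553,175 | Tam: $1,001,900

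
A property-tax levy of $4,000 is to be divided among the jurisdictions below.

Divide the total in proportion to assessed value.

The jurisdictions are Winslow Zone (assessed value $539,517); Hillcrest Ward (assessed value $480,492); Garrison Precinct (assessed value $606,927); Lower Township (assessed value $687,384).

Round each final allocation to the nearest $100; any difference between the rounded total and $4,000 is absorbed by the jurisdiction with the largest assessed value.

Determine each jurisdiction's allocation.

Winslow Zone: $900 · Hillcrest Ward: $800 · Garrison Precinct: $1,000 · Lower Township: $1,300

Assessed value total: 2,314,320.
Unrounded shares: Winslow Zone 539,517/2,314,320 × $4,000 = 932.48; Hillcrest Ward 480,492/2,314,320 × $4,000 = 830.47; Garrison Precinct 606,927/2,314,320 × $4,000 = 1,048.99; Lower Township 687,384/2,314,320 × $4,000 = 1,188.05.
After rounding ($100): Winslow Zone $900; Hillcrest Ward $800; Garrison Precinct $1,000; Lower Township $1,200. Sum = $3,900.
Difference $4,000 − $3,900 = +$100 applied to largest assessed value (Lower Township): Lower Township becomes $1,300.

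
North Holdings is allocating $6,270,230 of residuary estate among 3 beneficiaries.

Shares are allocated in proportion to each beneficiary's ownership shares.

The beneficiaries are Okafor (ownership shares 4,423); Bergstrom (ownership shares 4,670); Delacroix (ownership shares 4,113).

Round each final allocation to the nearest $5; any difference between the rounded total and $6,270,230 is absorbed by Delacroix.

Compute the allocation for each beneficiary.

Ownership shares total: 13,206.
Raw shares: Okafor 4,423/13,206 × $6,270,230 = 2,100,047.5004; Bergstrom 4,670/13,206 × $6,270,230 = 2,217,323.50; Delacroix 4,113/13,206 × $6,270,230 = 1,952,859.00.
Rounded to nearest $5: Okafor $2,100,050; Bergstrom $2,217,325; Delacroix $1,952,860. Sum = $6,270,235.
Difference $6,270,230 − $6,270,235 = −$5 applied to Delacroix: Delacroix becomes $1,952,855.

Okafor: $2,100,050; Bergstrom: $2,217,325; Delacroix: $1,952,855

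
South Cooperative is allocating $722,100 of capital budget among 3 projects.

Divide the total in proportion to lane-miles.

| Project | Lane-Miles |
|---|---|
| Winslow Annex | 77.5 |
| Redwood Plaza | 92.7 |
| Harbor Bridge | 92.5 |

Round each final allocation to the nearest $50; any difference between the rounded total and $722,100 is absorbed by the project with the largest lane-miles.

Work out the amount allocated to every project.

Winslow Annex: $213,050 | Redwood Plaza: $254,800 | Harbor Bridge: $254,250

Combined lane-miles = 77.5 + 92.7 + 92.5 = 262.7.
Proportional shares: Winslow Annex 213,029.12; Redwood Plaza 254,810.32; Harbor Bridge 254,260.56.
At nearest $50: Winslow Annex $213,050; Redwood Plaza $254,800; Harbor Bridge $254,250. Sum = $722,100.
No rounding difference to absorb.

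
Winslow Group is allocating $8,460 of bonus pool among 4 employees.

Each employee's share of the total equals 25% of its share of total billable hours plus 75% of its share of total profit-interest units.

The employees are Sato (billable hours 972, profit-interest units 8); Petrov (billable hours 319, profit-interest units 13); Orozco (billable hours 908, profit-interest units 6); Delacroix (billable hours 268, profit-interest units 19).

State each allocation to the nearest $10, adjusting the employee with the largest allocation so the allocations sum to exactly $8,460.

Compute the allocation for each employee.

Sato: $1,940 · Petrov: $2,070 · Orozco: $1,610 · Delacroix: $2,840

Totals — billable hours 2,467, profit-interest units 46.
Blended shares (25% billable hours + 75% profit-interest units): Sato 0.2289; Petrov 0.2443; Orozco 0.1898; Delacroix 0.3369.
Proportional shares: Sato 1,936.79; Petrov 2,066.64; Orozco 1,606.05; Delacroix 2,850.52.
At nearest $10: Sato $1,940; Petrov $2,070; Orozco $1,610; Delacroix $2,850. Sum = $8,470.
Difference $8,460 − $8,470 = −$10 applied to largest allocation (Delacroix): Delacroix becomes $2,840.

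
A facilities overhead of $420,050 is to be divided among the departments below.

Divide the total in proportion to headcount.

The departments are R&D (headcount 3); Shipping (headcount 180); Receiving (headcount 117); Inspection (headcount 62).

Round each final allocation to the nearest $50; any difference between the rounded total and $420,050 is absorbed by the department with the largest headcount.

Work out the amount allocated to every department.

Total headcount = 3 + 180 + 117 + 62 = 362.
Unrounded shares: R&D 3,481.08; Shipping 208,864.64; Receiving 135,762.02; Inspection 71,942.27.
Rounded to nearest $50: R&D $3,500; Shipping $208,850; Receiving $135,750; Inspection $71,950. Sum = $420,050.
Rounded total matches; no reconciliation needed.

R&D: $3,500 | Shipping: $208,850 | Receiving: $135,750 | Inspection: $71,950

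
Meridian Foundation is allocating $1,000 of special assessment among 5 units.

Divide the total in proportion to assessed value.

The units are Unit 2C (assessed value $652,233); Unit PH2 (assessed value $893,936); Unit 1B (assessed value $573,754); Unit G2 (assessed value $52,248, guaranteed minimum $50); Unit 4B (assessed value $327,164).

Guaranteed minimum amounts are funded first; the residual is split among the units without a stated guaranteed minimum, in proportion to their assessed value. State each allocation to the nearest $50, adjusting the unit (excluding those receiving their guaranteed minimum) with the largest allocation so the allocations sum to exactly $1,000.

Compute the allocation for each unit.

Minimums first: Unit G2 $50. Remaining pool $950.
Remaining pool split over remaining assessed value 2,447,087: Unit 2C 253.21 → $250; Unit PH2 347.04 → $350; Unit 1B 222.74 → $200; Unit 4B 127.01 → $150.

Unit 2C: $250 | Unit PH2: $350 | Unit 1B: $200 | Unit G2: $50 | Unit 4B: $150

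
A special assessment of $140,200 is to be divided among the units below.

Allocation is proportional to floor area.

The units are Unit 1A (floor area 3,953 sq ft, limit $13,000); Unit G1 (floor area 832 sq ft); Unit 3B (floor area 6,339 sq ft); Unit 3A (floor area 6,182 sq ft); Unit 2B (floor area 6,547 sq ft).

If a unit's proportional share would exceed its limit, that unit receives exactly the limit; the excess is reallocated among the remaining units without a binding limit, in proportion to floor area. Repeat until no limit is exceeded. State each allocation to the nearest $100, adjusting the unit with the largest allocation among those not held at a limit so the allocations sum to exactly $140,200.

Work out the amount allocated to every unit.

Total floor area = 23,853.
Proportional shares (ignoring caps): Unit 1A 23,234.42; Unit G1 4,890.22; Unit 3B 37,258.53; Unit 3A 36,335.74; Unit 2B 38,481.09.
Capped: Unit 1A ($13,000); remaining pool $127,200 reallocated over remaining floor area 19,900.
Remaining shares: Unit G1 5,318.11 → $5,300; Unit 3B 40,518.63 → $40,500; Unit 3A 39,515.10 → $39,500; Unit 2B 41,848.16 → $41,800.
Rounding difference +$100 applied to Unit 2B → $41,900.

Unit 1A: $13,000 | Unit G1: $5,300 | Unit 3B: $40,500 | Unit 3A: $39,500 | Unit 2B: $41,900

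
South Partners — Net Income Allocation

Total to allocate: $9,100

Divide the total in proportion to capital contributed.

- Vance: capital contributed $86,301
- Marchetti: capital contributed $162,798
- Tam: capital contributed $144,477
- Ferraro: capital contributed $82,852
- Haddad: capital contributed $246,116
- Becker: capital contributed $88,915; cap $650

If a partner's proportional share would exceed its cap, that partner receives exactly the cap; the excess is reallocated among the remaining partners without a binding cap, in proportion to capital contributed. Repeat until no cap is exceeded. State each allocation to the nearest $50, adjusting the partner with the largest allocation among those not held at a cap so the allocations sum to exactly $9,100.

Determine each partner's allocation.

Total capital contributed = 811,459.
Proportional shares (ignoring caps): Vance 967.81; Marchetti 1,825.68; Tam 1,620.22; Ferraro 929.13; Haddad 2,760.04; Becker 997.13.
Cap binds for Becker ($650); residual $8,450 reallocated over remaining capital contributed 722,544.
Redistributed shares: Vance 1,009.27 → $1,000; Marchetti 1,903.89 → $1,900; Tam 1,689.63 → $1,700; Ferraro 968.94 → $950; Haddad 2,878.27 → $2,900.

Vance: $1,000 · Marchetti: $1,900 · Tam: $1,700 · Ferraro: $950 · Haddad: $2,900 · Becker: $650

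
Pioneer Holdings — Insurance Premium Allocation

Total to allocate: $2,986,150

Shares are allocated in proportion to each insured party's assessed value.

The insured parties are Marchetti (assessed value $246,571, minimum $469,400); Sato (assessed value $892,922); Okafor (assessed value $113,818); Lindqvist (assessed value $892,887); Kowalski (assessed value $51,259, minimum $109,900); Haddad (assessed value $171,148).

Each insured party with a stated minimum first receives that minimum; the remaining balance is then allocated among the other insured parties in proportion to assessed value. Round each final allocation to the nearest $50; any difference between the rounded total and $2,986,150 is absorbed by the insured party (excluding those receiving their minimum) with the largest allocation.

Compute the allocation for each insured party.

Marchetti: $469,400 · Sato: $1,037,850 · Okafor: $132,300 · Lindqvist: $1,037,800 · Kowalski: $109,900 · Haddad: $198,900

Minimums first: Marchetti $469,400; Kowalski $109,900. Remaining pool $2,406,850.
Remaining pool split over remaining assessed value 2,070,775: Sato 1,037,838.16 → $1,037,850; Okafor 132,290.01 → $132,300; Lindqvist 1,037,797.48 → $1,037,800; Haddad 198,924.35 → $198,900.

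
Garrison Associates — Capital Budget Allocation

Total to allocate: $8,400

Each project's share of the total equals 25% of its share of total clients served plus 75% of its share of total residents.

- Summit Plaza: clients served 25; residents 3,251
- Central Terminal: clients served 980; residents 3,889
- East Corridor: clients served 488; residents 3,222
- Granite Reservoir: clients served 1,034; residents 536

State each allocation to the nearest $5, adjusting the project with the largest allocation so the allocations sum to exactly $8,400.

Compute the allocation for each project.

Summit Plaza: $1,900 | Central Terminal: $3,060 | East Corridor: $2,270 | Granite Reservoir: $1,170

Clients served total 2,527; residents total 10,898.
Blended shares (25% clients served + 75% residents): Summit Plaza 0.2262; Central Terminal 0.3646; East Corridor 0.2700; Granite Reservoir 0.1392.
Raw shares: Summit Plaza 1,900.14; Central Terminal 3,062.59; East Corridor 2,268.14; Granite Reservoir 1,169.13.
After rounding ($5): Summit Plaza $1,900; Central Terminal $3,065; East Corridor $2,270; Granite Reservoir $1,170. Sum = $8,405.
Difference $8,400 − $8,405 = −$5 applied to largest allocation (Central Terminal): Central Terminal becomes $3,060.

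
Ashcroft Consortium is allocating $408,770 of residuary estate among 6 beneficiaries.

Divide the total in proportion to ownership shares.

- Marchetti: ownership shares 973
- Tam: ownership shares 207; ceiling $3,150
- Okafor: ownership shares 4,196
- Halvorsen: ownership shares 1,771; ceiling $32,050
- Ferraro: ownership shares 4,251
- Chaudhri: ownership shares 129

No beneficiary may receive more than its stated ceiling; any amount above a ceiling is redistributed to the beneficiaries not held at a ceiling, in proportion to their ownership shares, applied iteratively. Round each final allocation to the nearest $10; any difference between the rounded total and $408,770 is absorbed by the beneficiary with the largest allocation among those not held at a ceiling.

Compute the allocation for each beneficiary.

Sum of ownership shares: 11,527.
Proportional shares (ignoring caps): Marchetti 34,504.49; Tam 7,340.63; Okafor 148,798.38; Halvorsen 62,803.13; Ferraro 150,748.79; Chaudhri 4,574.59.
Held at cap: Tam ($3,150), Halvorsen ($32,050); balance $373,570 reallocated over remaining ownership shares 9,549.
Shares after redistribution: Marchetti 38,065.10 → $38,070; Okafor 164,153.29 → $164,150; Ferraro 166,304.96 → $166,300; Chaudhri 5,046.66 → $5,050.

Marchetti: $38,070; Tam: $3,150; Okafor: $164,150; Halvorsen: $32,050; Ferraro: $166,300; Chaudhri: $5,050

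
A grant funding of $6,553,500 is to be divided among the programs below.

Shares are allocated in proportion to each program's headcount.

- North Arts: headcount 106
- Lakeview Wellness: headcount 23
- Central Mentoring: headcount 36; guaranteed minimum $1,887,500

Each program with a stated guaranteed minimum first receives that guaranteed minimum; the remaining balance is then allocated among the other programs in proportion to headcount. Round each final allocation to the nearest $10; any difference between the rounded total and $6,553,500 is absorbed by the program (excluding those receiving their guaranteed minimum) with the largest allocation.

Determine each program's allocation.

North Arts: $3,834,080 · Lakeview Wellness: $831,920 · Central Mentoring: $1,887,500

Minimums first: Central Mentoring $1,887,500. Balance $4,666,000.
Balance split over remaining headcount 129: North Arts 3,834,077.52 → $3,834,080; Lakeview Wellness 831,922.48 → $831,920.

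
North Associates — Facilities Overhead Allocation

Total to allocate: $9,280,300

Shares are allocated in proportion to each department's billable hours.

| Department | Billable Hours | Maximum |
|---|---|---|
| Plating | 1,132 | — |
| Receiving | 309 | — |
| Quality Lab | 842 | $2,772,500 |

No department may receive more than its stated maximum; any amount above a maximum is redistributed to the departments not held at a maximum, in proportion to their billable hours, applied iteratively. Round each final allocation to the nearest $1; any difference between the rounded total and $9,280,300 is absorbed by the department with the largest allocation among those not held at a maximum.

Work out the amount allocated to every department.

Combined billable hours = 2,283.
Unconstrained shares: Plating 4,601,532.90; Receiving 1,256,072.14; Quality Lab 3,422,694.96.
Cap binds for Quality Lab ($2,772,500); remaining pool $6,507,800 reallocated over remaining billable hours 1,441.
Redistributed shares: Plating 5,112,303.68 → $5,112,304; Receiving 1,395,496.32 → $1,395,496.

Plating: $5,112,304 | Receiving: $1,395,496 | Quality Lab: $2,772,500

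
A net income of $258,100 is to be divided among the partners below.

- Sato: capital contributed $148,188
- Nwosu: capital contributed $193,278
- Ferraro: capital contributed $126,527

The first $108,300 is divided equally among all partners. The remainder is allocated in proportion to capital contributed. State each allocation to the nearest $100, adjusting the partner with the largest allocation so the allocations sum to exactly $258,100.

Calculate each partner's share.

Sato: $83,500 | Nwosu: $98,000 | Ferraro: $76,600

Equal tier: $108,300 ÷ 3 = $36,100 apiece.
Remainder $149,800 by capital contributed (total 467,993): Sato 47,433.54 → $47,400; Nwosu 61,866.40 → $61,900; Ferraro 40,500.06 → $40,500.
Totals: Sato $36,100 + $47,400 = $83,500; Nwosu $36,100 + $61,900 = $98,000; Ferraro $36,100 + $40,500 = $76,600.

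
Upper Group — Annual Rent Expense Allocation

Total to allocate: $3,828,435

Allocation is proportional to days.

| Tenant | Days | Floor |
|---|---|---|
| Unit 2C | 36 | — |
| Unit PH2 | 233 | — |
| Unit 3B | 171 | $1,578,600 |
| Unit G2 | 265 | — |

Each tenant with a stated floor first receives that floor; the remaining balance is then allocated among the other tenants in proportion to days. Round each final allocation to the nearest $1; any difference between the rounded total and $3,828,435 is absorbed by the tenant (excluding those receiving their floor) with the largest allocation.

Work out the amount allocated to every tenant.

Unit 2C: $151,674 · Unit PH2: $981,670 · Unit 3B: $1,578,600 · Unit G2: $1,116,491

Fund the minimums — Unit 3B $1,578,600. Balance $2,249,835.
Balance split over remaining days 534: Unit 2C 151,674.27 → $151,674; Unit PH2 981,669.58 → $981,670; Unit G2 1,116,491.15 → $1,116,491.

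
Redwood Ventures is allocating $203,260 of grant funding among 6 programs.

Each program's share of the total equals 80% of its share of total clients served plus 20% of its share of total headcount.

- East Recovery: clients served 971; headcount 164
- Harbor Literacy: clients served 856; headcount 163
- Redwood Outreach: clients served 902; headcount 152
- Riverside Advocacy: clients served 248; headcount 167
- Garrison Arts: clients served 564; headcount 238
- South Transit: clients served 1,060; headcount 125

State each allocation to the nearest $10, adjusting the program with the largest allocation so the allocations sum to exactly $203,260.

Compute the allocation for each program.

Totals — clients served 4,601, headcount 1,009.
Blended shares (80% clients served + 20% headcount): East Recovery 0.2013; Harbor Literacy 0.1811; Redwood Outreach 0.1870; Riverside Advocacy 0.0762; Garrison Arts 0.1452; South Transit 0.2091.
Raw shares: East Recovery 40,924.43; Harbor Literacy 36,819.82; Redwood Outreach 38,002.37; Riverside Advocacy 15,493.12; Garrison Arts 29,521.70; South Transit 42,498.57.
Rounded to nearest $10: East Recovery $40,920; Harbor Literacy $36,820; Redwood Outreach $38,000; Riverside Advocacy $15,490; Garrison Arts $29,520; South Transit $42,500. Sum = $203,250.
Difference $203,260 − $203,250 = +$10 applied to largest allocation (South Transit): South Transit becomes $42,510.

East Recovery: $40,920; Harbor Literacy: $36,820; Redwood Outreach: $38,000; Riverside Advocacy: $15,490; Garrison Arts: $29,520; South Transit: $42,510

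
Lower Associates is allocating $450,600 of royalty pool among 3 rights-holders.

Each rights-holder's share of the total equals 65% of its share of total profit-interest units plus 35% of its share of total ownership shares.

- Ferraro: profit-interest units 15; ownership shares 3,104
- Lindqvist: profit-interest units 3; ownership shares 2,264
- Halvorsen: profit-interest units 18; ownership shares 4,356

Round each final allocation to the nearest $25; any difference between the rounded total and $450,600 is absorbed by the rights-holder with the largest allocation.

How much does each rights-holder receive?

Ferraro: $172,375 | Lindqvist: $61,125 | Halvorsen: $217,100

Totals — profit-interest units 36, ownership shares 9,724.
Blended shares (65% profit-interest units + 35% ownership shares): Ferraro 0.3826; Lindqvist 0.1357; Halvorsen 0.4818.
Unrounded shares: Ferraro 172,380.14; Lindqvist 61,126.49; Halvorsen 217,093.37.
At nearest $25: Ferraro $172,375; Lindqvist $61,125; Halvorsen $217,100. Sum = $450,600.
Rounded total matches; no reconciliation needed.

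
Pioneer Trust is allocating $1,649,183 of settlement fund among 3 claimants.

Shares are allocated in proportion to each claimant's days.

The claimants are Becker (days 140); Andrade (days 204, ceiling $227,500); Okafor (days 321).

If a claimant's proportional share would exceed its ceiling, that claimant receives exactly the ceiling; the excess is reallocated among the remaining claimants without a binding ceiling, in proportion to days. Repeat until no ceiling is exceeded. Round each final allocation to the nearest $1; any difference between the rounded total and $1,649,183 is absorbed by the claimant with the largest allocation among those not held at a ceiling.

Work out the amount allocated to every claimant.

Sum of days: 665.
Pro-rata shares before constraints: Becker 347,196.42; Andrade 505,914.78; Okafor 796,071.79.
Capped: Andrade ($227,500); residual $1,421,683 reallocated over remaining days 461.
Redistributed shares: Becker 431,747.55 → $431,748; Okafor 989,935.45 → $989,935.

Becker: $431,748 · Andrade: $227,500 · Okafor: $989,935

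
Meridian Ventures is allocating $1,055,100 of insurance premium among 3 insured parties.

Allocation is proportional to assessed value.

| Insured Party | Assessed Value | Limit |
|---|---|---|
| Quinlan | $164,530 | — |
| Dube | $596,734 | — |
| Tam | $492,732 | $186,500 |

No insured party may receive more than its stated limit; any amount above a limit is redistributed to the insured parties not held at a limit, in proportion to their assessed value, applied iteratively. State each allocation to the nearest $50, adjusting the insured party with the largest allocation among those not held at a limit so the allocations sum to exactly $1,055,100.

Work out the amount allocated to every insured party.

Quinlan: $187,750 · Dube: $680,850 · Tam: $186,500

Total assessed value = 1,253,996.
Proportional shares (ignoring caps): Quinlan 138,433.94; Dube 502,086.17; Tam 414,579.90.
Cap binds for Tam ($186,500); balance $868,600 reallocated over remaining assessed value 761,264.
Redistributed shares: Quinlan 187,728.25 → $187,750; Dube 680,871.75 → $680,850.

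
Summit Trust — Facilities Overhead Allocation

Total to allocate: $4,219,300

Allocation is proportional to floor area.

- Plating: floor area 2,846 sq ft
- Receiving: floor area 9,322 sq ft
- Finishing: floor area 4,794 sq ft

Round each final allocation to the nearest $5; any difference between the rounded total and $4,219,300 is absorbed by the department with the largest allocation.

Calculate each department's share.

Plating: $707,945 | Receiving: $2,318,845 | Finishing: $1,192,510

Total floor area = 16,962.
Proportional shares: Plating 2,846/16,962 × $4,219,300 = 707,942.92; Receiving 9,322/16,962 × $4,219,300 = 2,318,848.87; Finishing 4,794/16,962 × $4,219,300 = 1,192,508.21.
After rounding ($5): Plating $707,945; Receiving $2,318,850; Finishing $1,192,510. Sum = $4,219,305.
Difference $4,219,300 − $4,219,305 = −$5 applied to largest allocation (Receiving): Receiving becomes $2,318,845.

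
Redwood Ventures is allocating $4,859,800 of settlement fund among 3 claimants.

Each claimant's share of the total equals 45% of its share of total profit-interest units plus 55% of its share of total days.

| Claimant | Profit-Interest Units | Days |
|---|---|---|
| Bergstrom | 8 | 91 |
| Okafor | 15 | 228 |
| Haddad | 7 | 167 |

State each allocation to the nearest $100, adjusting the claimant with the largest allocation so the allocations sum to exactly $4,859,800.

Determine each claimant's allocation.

Bergstrom: $1,083,700 | Okafor: $2,347,400 | Haddad: $1,428,700

Profit-interest units total 30; days total 486.
Composite weights (45% profit-interest units + 55% days): Bergstrom 0.2230; Okafor 0.4830; Haddad 0.2940.
Unrounded shares: Bergstrom 1,083,655.40; Okafor 2,347,403.40; Haddad 1,428,741.20.
At nearest $100: Bergstrom $1,083,700; Okafor $2,347,400; Haddad $1,428,700. Sum = $4,859,800.
Rounded total matches; no reconciliation needed.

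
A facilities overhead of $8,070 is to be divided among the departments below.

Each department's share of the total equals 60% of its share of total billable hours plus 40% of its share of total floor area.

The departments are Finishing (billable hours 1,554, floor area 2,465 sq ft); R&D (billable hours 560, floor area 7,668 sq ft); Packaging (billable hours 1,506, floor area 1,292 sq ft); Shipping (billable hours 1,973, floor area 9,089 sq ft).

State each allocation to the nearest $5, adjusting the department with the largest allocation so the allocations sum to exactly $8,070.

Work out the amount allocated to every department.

Billable hours total 5,593; floor area total 20,514.
Combined weights (60% billable hours + 40% floor area): Finishing 0.2148; R&D 0.2096; Packaging 0.1868; Shipping 0.3889.
Pro-rata amounts: Finishing 1,733.22; R&D 1,691.41; Packaging 1,507.09; Shipping 3,138.28.
After rounding ($5): Finishing $1,735; R&D $1,690; Packaging $1,505; Shipping $3,140. Sum = $8,070.
Sum already equals the total — no adjustment.

Finishing: $1,735; R&D: $1,690; Packaging: $1,505; Shipping: $3,140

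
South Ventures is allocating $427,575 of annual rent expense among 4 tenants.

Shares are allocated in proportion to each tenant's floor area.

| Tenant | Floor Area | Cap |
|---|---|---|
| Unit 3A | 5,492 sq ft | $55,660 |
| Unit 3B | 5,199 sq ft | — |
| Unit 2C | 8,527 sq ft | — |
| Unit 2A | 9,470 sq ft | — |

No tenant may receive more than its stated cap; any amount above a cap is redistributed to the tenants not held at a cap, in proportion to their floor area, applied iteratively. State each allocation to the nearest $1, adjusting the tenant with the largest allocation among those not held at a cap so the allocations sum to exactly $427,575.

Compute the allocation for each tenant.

Unit 3A: $55,660; Unit 3B: $83,359; Unit 2C: $136,718; Unit 2A: $151,838

Combined floor area = 28,688.
Pro-rata shares before constraints: Unit 3A 81,854.5001; Unit 3B 77,487.54; Unit 2C 127,089.10; Unit 2A 141,143.87.
Cap binds for Unit 3A ($55,660); balance $371,915 reallocated over remaining floor area 23,196.
Redistributed shares: Unit 3B 83,358.60 → $83,359; Unit 2C 136,718.37 → $136,718; Unit 2A 151,838.03 → $151,838.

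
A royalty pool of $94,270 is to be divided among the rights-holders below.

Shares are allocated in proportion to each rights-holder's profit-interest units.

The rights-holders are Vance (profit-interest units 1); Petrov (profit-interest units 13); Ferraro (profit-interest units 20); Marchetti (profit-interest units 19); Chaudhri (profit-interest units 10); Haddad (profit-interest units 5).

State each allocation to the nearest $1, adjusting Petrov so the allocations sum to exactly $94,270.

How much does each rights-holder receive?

Vance: $1,386; Petrov: $18,023; Ferraro: $27,726; Marchetti: $26,340; Chaudhri: $13,863; Haddad: $6,932

Sum of profit-interest units: 68.
Proportional shares: Vance 1/68 × $94,270 = 1,386.32; Petrov 13/68 × $94,270 = 18,022.21; Ferraro 20/68 × $94,270 = 27,726.47; Marchetti 19/68 × $94,270 = 26,340.15; Chaudhri 10/68 × $94,270 = 13,863.24; Haddad 5/68 × $94,270 = 6,931.62.
At nearest $1: Vance $1,386; Petrov $18,022; Ferraro $27,726; Marchetti $26,340; Chaudhri $13,863; Haddad $6,932. Sum = $94,269.
Difference $94,270 − $94,269 = +$1 applied to Petrov: Petrov becomes $18,023.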